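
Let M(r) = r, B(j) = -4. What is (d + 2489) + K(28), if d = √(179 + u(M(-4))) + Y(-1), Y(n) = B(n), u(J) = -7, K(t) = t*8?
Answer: 2709 + 2*√43 ≈ 2722.1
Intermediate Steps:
K(t) = 8*t
Y(n) = -4
d = -4 + 2*√43 (d = √(179 - 7) - 4 = √172 - 4 = 2*√43 - 4 = -4 + 2*√43 ≈ 9.1149)
(d + 2489) + K(28) = ((-4 + 2*√43) + 2489) + 8*28 = (2485 + 2*√43) + 224 = 2709 + 2*√43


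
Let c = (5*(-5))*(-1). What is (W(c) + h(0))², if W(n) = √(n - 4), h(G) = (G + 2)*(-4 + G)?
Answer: (8 - √21)² ≈ 11.679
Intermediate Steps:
h(G) = (-4 + G)*(2 + G) (h(G) = (2 + G)*(-4 + G) = (-4 + G)*(2 + G))
c = 25 (c = -25*(-1) = 25)
W(n) = √(-4 + n)
(W(c) + h(0))² = (√(-4 + 25) + (-8 + 0² - 2*0))² = (√21 + (-8 + 0 + 0))² = (√21 - 8)² = (-8 + √21)²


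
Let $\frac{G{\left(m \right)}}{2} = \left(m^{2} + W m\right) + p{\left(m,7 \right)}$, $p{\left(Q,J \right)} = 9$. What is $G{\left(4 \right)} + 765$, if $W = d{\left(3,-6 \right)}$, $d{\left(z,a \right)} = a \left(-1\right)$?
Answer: $863$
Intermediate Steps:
$d{\left(z,a \right)} = - a$
$W = 6$ ($W = \left(-1\right) \left(-6\right) = 6$)
$G{\left(m \right)} = 18 + 2 m^{2} + 12 m$ ($G{\left(m \right)} = 2 \left(\left(m^{2} + 6 m\right) + 9\right) = 2 \left(9 + m^{2} + 6 m\right) = 18 + 2 m^{2} + 12 m$)
$G{\left(4 \right)} + 765 = \left(18 + 2 \cdot 4^{2} + 12 \cdot 4\right) + 765 = \left(18 + 2 \cdot 16 + 48\right) + 765 = \left(18 + 32 + 48\right) + 765 = 98 + 765 = 863$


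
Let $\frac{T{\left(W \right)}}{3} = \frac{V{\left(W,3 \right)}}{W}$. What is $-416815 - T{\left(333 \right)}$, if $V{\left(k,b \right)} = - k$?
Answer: $-416812$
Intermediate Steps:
$T{\left(W \right)} = -3$ ($T{\left(W \right)} = 3 \frac{\left(-1\right) W}{W} = 3 \left(-1\right) = -3$)
$-416815 - T{\left(333 \right)} = -416815 - -3 = -416815 + 3 = -416812$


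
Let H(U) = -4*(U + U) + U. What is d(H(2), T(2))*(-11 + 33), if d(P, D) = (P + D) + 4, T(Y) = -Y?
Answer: -264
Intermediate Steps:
H(U) = -7*U (H(U) = -8*U + U = -7*U)
d(P, D) = 4 + D + P (d(P, D) = (D + P) + 4 = 4 + D + P)
d(H(2), T(2))*(-11 + 33) = (4 - 1*2 - 7*2)*(-11 + 33) = (4 - 2 - 14)*22 = -12*22 = -264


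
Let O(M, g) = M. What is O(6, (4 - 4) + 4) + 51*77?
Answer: 3933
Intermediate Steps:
O(6, (4 - 4) + 4) + 51*77 = 6 + 51*77 = 6 + 3927 = 3933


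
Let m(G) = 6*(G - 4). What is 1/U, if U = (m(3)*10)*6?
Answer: -1/360 ≈ -0.0027778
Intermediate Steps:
m(G) = -24 + 6*G (m(G) = 6*(-4 + G) = -24 + 6*G)
U = -360 (U = ((-24 + 6*3)*10)*6 = ((-24 + 18)*10)*6 = -6*10*6 = -60*6 = -360)
1/U = 1/(-360) = -1/360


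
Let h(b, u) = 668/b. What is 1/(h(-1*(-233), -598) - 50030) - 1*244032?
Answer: -2844515570537/11656322 ≈ -2.4403e+5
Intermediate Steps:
1/(h(-1*(-233), -598) - 50030) - 1*244032 = 1/(668/((-1*(-233))) - 50030) - 1*244032 = 1/(668/233 - 50030) - 244032 = 1/(-11656322/233) - 244032 = -233/11656322 - 244032 = -2844515570537/11656322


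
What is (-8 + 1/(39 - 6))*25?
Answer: -6575/33 ≈ -199.24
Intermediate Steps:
(-8 + 1/(39 - 6))*25 = (-8 + 1/33)*25 = -263/33*25 = -6575/33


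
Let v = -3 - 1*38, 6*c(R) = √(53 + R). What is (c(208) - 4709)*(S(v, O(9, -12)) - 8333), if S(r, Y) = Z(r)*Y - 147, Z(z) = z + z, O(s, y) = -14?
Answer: 34526388 - 3666*√29 ≈ 3.4507e+7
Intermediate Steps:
c(R) = √(53 + R)/6
v = -41 (v = -3 - 38 = -41)
Z(z) = 2*z
S(r, Y) = -147 + 2*Y*r (S(r, Y) = (2*r)*Y - 147 = 2*Y*r - 147 = -147 + 2*Y*r)
(c(208) - 4709)*(S(v, O(9, -12)) - 8333) = (√(53 + 208)/6 - 4709)*((-147 + 2*(-14)*(-41)) - 8333) = (√261/6 - 4709)*((-147 + 1148) - 8333) = ((3*√29)/6 - 4709)*(1001 - 8333) = (√29/2 - 4709)*(-7332) = (-4709 + √29/2)*(-7332) = 34526388 - 3666*√29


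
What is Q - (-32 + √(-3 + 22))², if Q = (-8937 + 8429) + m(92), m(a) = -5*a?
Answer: -2011 + 64*√19 ≈ -1732.0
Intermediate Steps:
Q = -968 (Q = (-8937 + 8429) - 5*92 = -508 - 460 = -968)
Q - (-32 + √(-3 + 22))² = -968 - (-32 + √(-3 + 22))² = -968 - (-32 + √19)²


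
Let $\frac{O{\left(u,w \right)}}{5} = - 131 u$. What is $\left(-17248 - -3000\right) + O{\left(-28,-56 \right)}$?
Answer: $4092$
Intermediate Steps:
$O{\left(u,w \right)} = - 655 u$ ($O{\left(u,w \right)} = 5 \left(- 131 u\right) = - 655 u$)
$\left(-17248 - -3000\right) + O{\left(-28,-56 \right)} = \left(-17248 - -3000\right) - -18340 = \left(-17248 + 3000\right) + 18340 = -14248 + 18340 = 4092$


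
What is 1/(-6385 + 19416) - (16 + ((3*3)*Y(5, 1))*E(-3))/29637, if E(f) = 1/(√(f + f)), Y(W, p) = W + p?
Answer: -178859/386199747 + I*√6/3293 ≈ -0.00046313 + 0.00074385*I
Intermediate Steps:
E(f) = √2/(2*√f) (E(f) = 1/(√(2*f)) = 1/(√2*√f) = √2/(2*√f))
1/(-6385 + 19416) - (16 + ((3*3)*Y(5, 1))*E(-3))/29637 = 1/(-6385 + 19416) - (16 + ((3*3)*(5 + 1))*(√2/(2*√(-3))))/29637 = 1/13031 - (16 + (9*6)*(√2*(-I*√3/3)/2))/29637 = 1/13031 - (16 + 54*(-I*√6/6))/29637 = 1/13031 - (16 - 9*I*√6)/29637 = 1/13031 - (16/29637 - I*√6/3293) = 1/13031 + (-16/29637 + I*√6/3293) = -178859/386199747 + I*√6/3293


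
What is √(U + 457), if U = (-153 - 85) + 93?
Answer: 2*√78 ≈ 17.664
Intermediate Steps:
U = -145 (U = -238 + 93 = -145)
√(U + 457) = √(-145 + 457) = √312 = 2*√78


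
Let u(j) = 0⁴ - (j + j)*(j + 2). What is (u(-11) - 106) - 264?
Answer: -568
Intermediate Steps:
u(j) = -2*j*(2 + j) (u(j) = 0 - 2*j*(2 + j) = -2*j*(2 + j))
(u(-11) - 106) - 264 = (-2*(-11)*(2 - 11) - 106) - 264 = (-2*(-11)*(-9) - 106) - 264 = (-198 - 106) - 264 = -304 - 264 = -568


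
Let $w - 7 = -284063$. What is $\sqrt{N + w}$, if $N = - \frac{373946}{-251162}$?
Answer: $\frac{i \sqrt{4479706539971103}}{125581} \approx 532.97 i$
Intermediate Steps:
$w = -284056$ ($w = 7 - 284063 = -284056$)
$N = \frac{186973}{125581}$ ($N = \left(-373946\right) \left(- \frac{1}{251162}\right) = \frac{186973}{125581} \approx 1.4889$)
$\sqrt{N + w} = \sqrt{\frac{186973}{125581} - 284056} = \sqrt{- \frac{35671849563}{125581}} = \frac{i \sqrt{4479706539971103}}{125581}$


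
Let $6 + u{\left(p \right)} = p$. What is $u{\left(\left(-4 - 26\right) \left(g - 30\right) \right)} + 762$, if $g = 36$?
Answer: $576$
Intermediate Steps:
$u{\left(p \right)} = -6 + p$
$u{\left(\left(-4 - 26\right) \left(g - 30\right) \right)} + 762 = \left(-6 + \left(-4 - 26\right) \left(36 - 30\right)\right) + 762 = \left(-6 - 180\right) + 762 = -186 + 762 = 576$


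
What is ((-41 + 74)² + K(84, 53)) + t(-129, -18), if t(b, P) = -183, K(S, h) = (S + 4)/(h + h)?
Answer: 48062/53 ≈ 906.83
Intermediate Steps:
K(S, h) = (4 + S)/(2*h) (K(S, h) = (4 + S)/((2*h)) = (4 + S)*(1/(2*h)) = (4 + S)/(2*h))
((-41 + 74)² + K(84, 53)) + t(-129, -18) = ((-41 + 74)² + (½)*(4 + 84)/53) - 183 = (33² + (½)*(1/53)*88) - 183 = (1089 + 44/53) - 183 = 57761/53 - 183 = 48062/53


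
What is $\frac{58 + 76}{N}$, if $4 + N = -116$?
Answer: $- \frac{67}{60} \approx -1.1167$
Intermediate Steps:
$N = -120$ ($N = -4 - 116 = -120$)
$\frac{58 + 76}{N} = \frac{58 + 76}{-120} = \left(- \frac{1}{120}\right) 134 = - \frac{67}{60}$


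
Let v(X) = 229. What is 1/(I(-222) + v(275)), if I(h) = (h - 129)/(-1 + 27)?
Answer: 2/431 ≈ 0.0046404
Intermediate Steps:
I(h) = -129/26 + h/26 (I(h) = (-129 + h)/26 = (-129 + h)*(1/26) = -129/26 + h/26)
1/(I(-222) + v(275)) = 1/((-129/26 + (1/26)*(-222)) + 229) = 1/((-129/26 - 111/13) + 229) = 1/(-27/2 + 229) = 1/(431/2) = 2/431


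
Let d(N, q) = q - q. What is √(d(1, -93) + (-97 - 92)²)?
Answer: 189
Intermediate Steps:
d(N, q) = 0
√(d(1, -93) + (-97 - 92)²) = √(0 + (-97 - 92)²) = √(0 + (-189)²) = √(0 + 35721) = √35721 = 189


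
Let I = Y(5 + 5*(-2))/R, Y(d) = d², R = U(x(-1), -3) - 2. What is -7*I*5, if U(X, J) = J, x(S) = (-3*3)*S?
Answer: 175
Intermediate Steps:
x(S) = -9*S
R = -5 (R = -3 - 2 = -5)
I = -5 (I = (5 + 5*(-2))²/(-5) = (5 - 10)²*(-⅕) = (-5)²*(-⅕) = 25*(-⅕) = -5)
-7*I*5 = -7*(-5)*5 = 35*5 = 175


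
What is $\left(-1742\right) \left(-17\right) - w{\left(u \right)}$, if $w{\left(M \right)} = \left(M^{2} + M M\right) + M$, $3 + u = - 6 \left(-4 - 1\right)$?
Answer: $28129$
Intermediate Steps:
$u = 27$ ($u = -3 - 6 \left(-4 - 1\right) = -3 - -30 = -3 + 30 = 27$)
$w{\left(M \right)} = M + 2 M^{2}$ ($w{\left(M \right)} = \left(M^{2} + M^{2}\right) + M = 2 M^{2} + M = M + 2 M^{2}$)
$\left(-1742\right) \left(-17\right) - w{\left(u \right)} = \left(-1742\right) \left(-17\right) - 27 \left(1 + 2 \cdot 27\right) = 29614 - 27 \left(1 + 54\right) = 29614 - 27 \cdot 55 = 29614 - 1485 = 28129$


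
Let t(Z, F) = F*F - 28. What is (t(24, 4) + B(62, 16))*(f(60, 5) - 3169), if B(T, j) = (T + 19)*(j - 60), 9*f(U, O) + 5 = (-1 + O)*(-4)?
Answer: 11340688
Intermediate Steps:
f(U, O) = -⅑ - 4*O/9 (f(U, O) = -5/9 + ((-1 + O)*(-4))/9 = -5/9 + (4 - 4*O)/9 = -5/9 + (4/9 - 4*O/9) = -⅑ - 4*O/9)
t(Z, F) = -28 + F² (t(Z, F) = F² - 28 = -28 + F²)
B(T, j) = (-60 + j)*(19 + T) (B(T, j) = (19 + T)*(-60 + j) = (-60 + j)*(19 + T))
(t(24, 4) + B(62, 16))*(f(60, 5) - 3169) = ((-28 + 4²) + (-1140 - 60*62 + 19*16 + 62*16))*((-⅑ - 4/9*5) - 3169) = ((-28 + 16) + (-1140 - 3720 + 304 + 992))*((-⅑ - 20/9) - 3169) = (-12 - 3564)*(-7/3 - 3169) = -3576*(-9514/3) = 11340688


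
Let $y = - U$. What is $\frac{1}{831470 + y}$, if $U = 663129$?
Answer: $\frac{1}{168341} \approx 5.9403 \cdot 10^{-6}$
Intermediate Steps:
$y = -663129$ ($y = \left(-1\right) 663129 = -663129$)
$\frac{1}{831470 + y} = \frac{1}{831470 - 663129} = \frac{1}{168341}$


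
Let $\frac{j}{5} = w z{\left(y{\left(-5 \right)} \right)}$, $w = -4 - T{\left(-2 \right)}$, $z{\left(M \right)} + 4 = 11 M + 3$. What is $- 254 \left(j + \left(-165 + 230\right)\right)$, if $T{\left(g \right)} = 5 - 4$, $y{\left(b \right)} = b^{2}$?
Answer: $1723390$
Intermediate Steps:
$T{\left(g \right)} = 1$ ($T{\left(g \right)} = 5 - 4 = 1$)
$z{\left(M \right)} = -1 + 11 M$ ($z{\left(M \right)} = -4 + \left(11 M + 3\right) = -4 + \left(3 + 11 M\right) = -1 + 11 M$)
$w = -5$ ($w = -4 - 1 = -5$)
$j = -6850$ ($j = 5 \left(- 5 \left(-1 + 11 \left(-5\right)^{2}\right)\right) = 5 \left(- 5 \left(-1 + 11 \cdot 25\right)\right) = 5 \left(- 5 \left(-1 + 275\right)\right) = 5 \left(\left(-5\right) 274\right) = 5 \left(-1370\right) = -6850$)
$- 254 \left(j + \left(-165 + 230\right)\right) = - 254 \left(-6850 + \left(-165 + 230\right)\right) = - 254 \left(-6850 + 65\right) = \left(-254\right) \left(-6785\right) = 1723390$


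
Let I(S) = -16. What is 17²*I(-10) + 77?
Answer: -4547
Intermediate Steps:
17²*I(-10) + 77 = 17²*(-16) + 77 = 289*(-16) + 77 = -4624 + 77 = -4547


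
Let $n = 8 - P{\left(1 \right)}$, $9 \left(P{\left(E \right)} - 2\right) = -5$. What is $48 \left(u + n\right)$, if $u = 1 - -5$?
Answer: $\frac{1808}{3} \approx 602.67$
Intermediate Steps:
$u = 6$ ($u = 1 + 5 = 6$)
$P{\left(E \right)} = \frac{13}{9}$ ($P{\left(E \right)} = 2 + \frac{1}{9} \left(-5\right) = 2 - \frac{5}{9} = \frac{13}{9}$)
$n = \frac{59}{9}$ ($n = 8 - \frac{13}{9} = \frac{59}{9} \approx 6.5556$)
$48 \left(u + n\right) = 48 \left(6 + \frac{59}{9}\right) = 48 \cdot \frac{113}{9} = \frac{1808}{3}$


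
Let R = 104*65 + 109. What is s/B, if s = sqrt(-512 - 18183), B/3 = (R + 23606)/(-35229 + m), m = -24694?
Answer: -59923*I*sqrt(18695)/91425 ≈ -89.617*I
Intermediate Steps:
R = 6869 (R = 6760 + 109 = 6869)
B = -91425/59923 (B = 3*((6869 + 23606)/(-35229 - 24694)) = 3*(30475/(-59923)) = 3*(30475*(-1/59923)) = 3*(-30475/59923) = -91425/59923 ≈ -1.5257)
s = I*sqrt(18695) (s = sqrt(-18695) = I*sqrt(18695) ≈ 136.73*I)
s/B = (I*sqrt(18695))/(-91425/59923) = (I*sqrt(18695))*(-59923/91425) = -59923*I*sqrt(18695)/91425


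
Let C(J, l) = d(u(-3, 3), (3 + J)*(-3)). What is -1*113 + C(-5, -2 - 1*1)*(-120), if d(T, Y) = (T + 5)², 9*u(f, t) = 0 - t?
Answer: -8179/3 ≈ -2726.3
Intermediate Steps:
u(f, t) = -t/9 (u(f, t) = (0 - t)/9 = (-t)/9 = -t/9)
d(T, Y) = (5 + T)²
C(J, l) = 196/9 (C(J, l) = (5 - ⅑*3)² = (5 - ⅓)² = (14/3)² = 196/9)
-1*113 + C(-5, -2 - 1*1)*(-120) = -1*113 + (196/9)*(-120) = -113 - 7840/3 = -8179/3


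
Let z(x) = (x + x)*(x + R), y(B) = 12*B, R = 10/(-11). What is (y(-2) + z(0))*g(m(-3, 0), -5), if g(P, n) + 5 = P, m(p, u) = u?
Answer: 120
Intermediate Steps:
R = -10/11 (R = 10*(-1/11) = -10/11 ≈ -0.90909)
g(P, n) = -5 + P
z(x) = 2*x*(-10/11 + x) (z(x) = (x + x)*(x - 10/11) = (2*x)*(-10/11 + x) = 2*x*(-10/11 + x))
(y(-2) + z(0))*g(m(-3, 0), -5) = (12*(-2) + (2/11)*0*(-10 + 11*0))*(-5 + 0) = (-24 + (2/11)*0*(-10 + 0))*(-5) = (-24 + (2/11)*0*(-10))*(-5) = (-24 + 0)*(-5) = -24*(-5) = 120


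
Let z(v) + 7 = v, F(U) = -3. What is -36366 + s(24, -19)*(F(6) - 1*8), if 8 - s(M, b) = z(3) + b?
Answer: -36707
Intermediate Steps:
z(v) = -7 + v
s(M, b) = 12 - b (s(M, b) = 8 - ((-7 + 3) + b) = 8 - (-4 + b) = 8 + (4 - b) = 12 - b)
-36366 + s(24, -19)*(F(6) - 1*8) = -36366 + (12 - 1*(-19))*(-3 - 1*8) = -36366 + (12 + 19)*(-3 - 8) = -36366 + 31*(-11) = -36366 - 341 = -36707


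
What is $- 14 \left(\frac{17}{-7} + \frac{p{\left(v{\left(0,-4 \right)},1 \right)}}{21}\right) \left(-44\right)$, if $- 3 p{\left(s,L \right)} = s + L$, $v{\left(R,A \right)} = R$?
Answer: $- \frac{13552}{9} \approx -1505.8$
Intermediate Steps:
$p{\left(s,L \right)} = - \frac{L}{3} - \frac{s}{3}$ ($p{\left(s,L \right)} = - \frac{s + L}{3} = - \frac{L + s}{3} = - \frac{L}{3} - \frac{s}{3}$)
$- 14 \left(\frac{17}{-7} + \frac{p{\left(v{\left(0,-4 \right)},1 \right)}}{21}\right) \left(-44\right) = - 14 \left(\frac{17}{-7} + \frac{\left(- \frac{1}{3}\right) 1 - 0}{21}\right) \left(-44\right) = - 14 \left(17 \left(- \frac{1}{7}\right) + \left(- \frac{1}{3} + 0\right) \frac{1}{21}\right) \left(-44\right) = - 14 \left(- \frac{17}{7} - \frac{1}{63}\right) \left(-44\right) = \left(-14\right) \left(- \frac{22}{9}\right) \left(-44\right) = \frac{308}{9} \left(-44\right) = - \frac{13552}{9}$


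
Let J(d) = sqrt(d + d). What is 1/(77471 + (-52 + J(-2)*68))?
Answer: 77419/5993720057 - 136*I/5993720057 ≈ 1.2917e-5 - 2.269e-8*I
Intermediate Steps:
J(d) = sqrt(2)*sqrt(d) (J(d) = sqrt(2*d) = sqrt(2)*sqrt(d))
1/(77471 + (-52 + J(-2)*68)) = 1/(77471 + (-52 + (sqrt(2)*sqrt(-2))*68)) = 1/(77471 + (-52 + (sqrt(2)*(I*sqrt(2)))*68)) = 1/(77471 + (-52 + (2*I)*68)) = 1/(77471 + (-52 + 136*I)) = 1/(77419 + 136*I) = (77419 - 136*I)/5993720057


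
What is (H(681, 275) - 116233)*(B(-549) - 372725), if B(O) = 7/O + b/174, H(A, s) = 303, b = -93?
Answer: 687947567309375/15921 ≈ 4.3210e+10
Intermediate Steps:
B(O) = -31/58 + 7/O (B(O) = 7/O - 93/174 = 7/O - 93*1/174 = 7/O - 31/58 = -31/58 + 7/O)
(H(681, 275) - 116233)*(B(-549) - 372725) = (303 - 116233)*((-31/58 + 7/(-549)) - 372725) = -115930*((-31/58 + 7*(-1/549)) - 372725) = -115930*((-31/58 - 7/549) - 372725) = -115930*(-17425/31842 - 372725) = -115930*(-11868326875/31842) = 687947567309375/15921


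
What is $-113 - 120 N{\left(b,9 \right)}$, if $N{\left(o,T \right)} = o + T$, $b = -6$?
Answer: $-473$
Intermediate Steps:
$N{\left(o,T \right)} = T + o$
$-113 - 120 N{\left(b,9 \right)} = -113 - 120 \left(9 - 6\right) = -113 - 360 = -473$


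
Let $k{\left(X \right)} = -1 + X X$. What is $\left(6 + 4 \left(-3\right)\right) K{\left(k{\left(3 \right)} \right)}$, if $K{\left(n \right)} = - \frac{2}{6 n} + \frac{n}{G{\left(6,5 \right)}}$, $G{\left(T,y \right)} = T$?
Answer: $- \frac{31}{4} \approx -7.75$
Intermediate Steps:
$k{\left(X \right)} = -1 + X^{2}$
$K{\left(n \right)} = - \frac{1}{3 n} + \frac{n}{6}$ ($K{\left(n \right)} = - \frac{2}{6 n} + \frac{n}{6} = - 2 \frac{1}{6 n} + n \frac{1}{6} = - \frac{1}{3 n} + \frac{n}{6}$)
$\left(6 + 4 \left(-3\right)\right) K{\left(k{\left(3 \right)} \right)} = \left(6 + 4 \left(-3\right)\right) \frac{-2 + \left(-1 + 3^{2}\right)^{2}}{6 \left(-1 + 3^{2}\right)} = \left(6 - 12\right) \frac{-2 + \left(-1 + 9\right)^{2}}{6 \left(-1 + 9\right)} = - 6 \frac{-2 + 8^{2}}{6 \cdot 8} = - 6 \cdot \frac{1}{6} \cdot \frac{1}{8} \left(-2 + 64\right) = - 6 \cdot \frac{1}{6} \cdot \frac{1}{8} \cdot 62 = \left(-6\right) \frac{31}{24} = - \frac{31}{4}$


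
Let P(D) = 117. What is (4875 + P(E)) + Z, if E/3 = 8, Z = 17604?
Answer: 22596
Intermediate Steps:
E = 24 (E = 3*8 = 24)
(4875 + P(E)) + Z = (4875 + 117) + 17604 = 4992 + 17604 = 22596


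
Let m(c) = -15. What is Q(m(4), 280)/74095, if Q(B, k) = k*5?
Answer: 40/2117 ≈ 0.018895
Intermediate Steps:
Q(B, k) = 5*k
Q(m(4), 280)/74095 = (5*280)/74095 = 1400*(1/74095) = 40/2117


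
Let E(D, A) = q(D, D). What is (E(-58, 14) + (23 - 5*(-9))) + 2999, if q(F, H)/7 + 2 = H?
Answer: 2647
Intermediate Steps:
q(F, H) = -14 + 7*H
E(D, A) = -14 + 7*D
(E(-58, 14) + (23 - 5*(-9))) + 2999 = ((-14 + 7*(-58)) + (23 - 5*(-9))) + 2999 = ((-14 - 406) + (23 + 45)) + 2999 = (-420 + 68) + 2999 = -352 + 2999 = 2647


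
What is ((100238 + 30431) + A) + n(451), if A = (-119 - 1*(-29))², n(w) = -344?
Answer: 138425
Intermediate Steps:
A = 8100 (A = (-119 + 29)² = (-90)² = 8100)
((100238 + 30431) + A) + n(451) = ((100238 + 30431) + 8100) - 344 = (130669 + 8100) - 344 = 138769 - 344 = 138425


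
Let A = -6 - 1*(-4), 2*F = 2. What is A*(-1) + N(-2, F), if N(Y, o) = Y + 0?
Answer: 0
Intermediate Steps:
F = 1 (F = (½)*2 = 1)
N(Y, o) = Y
A = -2 (A = -6 + 4 = -2)
A*(-1) + N(-2, F) = -2*(-1) - 2 = 2 - 2 = 0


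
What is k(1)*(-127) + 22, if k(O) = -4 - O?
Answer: 657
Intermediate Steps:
k(1)*(-127) + 22 = (-4 - 1*1)*(-127) + 22 = (-4 - 1)*(-127) + 22 = -5*(-127) + 22 = 635 + 22 = 657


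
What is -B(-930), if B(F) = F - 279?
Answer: 1209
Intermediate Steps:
B(F) = -279 + F
-B(-930) = -(-279 - 930) = -1*(-1209) = 1209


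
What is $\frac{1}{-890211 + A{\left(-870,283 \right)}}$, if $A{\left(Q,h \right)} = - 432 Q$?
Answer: $- \frac{1}{514371} \approx -1.9441 \cdot 10^{-6}$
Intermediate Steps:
$\frac{1}{-890211 + A{\left(-870,283 \right)}} = \frac{1}{-890211 - -375840} = \frac{1}{-890211 + 375840} = \frac{1}{-514371} = - \frac{1}{514371}$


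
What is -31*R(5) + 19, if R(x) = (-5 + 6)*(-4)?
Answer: 143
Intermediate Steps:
R(x) = -4 (R(x) = 1*(-4) = -4)
-31*R(5) + 19 = -31*(-4) + 19 = 124 + 19 = 143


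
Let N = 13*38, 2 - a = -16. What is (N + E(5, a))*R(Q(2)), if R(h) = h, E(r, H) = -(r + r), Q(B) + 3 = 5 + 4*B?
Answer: 4840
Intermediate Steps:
Q(B) = 2 + 4*B (Q(B) = -3 + (5 + 4*B) = 2 + 4*B)
a = 18 (a = 2 - 1*(-16) = 2 + 16 = 18)
E(r, H) = -2*r
N = 494
(N + E(5, a))*R(Q(2)) = (494 - 2*5)*(2 + 4*2) = (494 - 10)*(2 + 8) = 484*10 = 4840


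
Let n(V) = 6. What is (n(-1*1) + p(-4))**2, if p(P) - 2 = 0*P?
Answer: 64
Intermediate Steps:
p(P) = 2 (p(P) = 2 + 0*P = 2 + 0 = 2)
(n(-1*1) + p(-4))**2 = (6 + 2)**2 = 8**2 = 64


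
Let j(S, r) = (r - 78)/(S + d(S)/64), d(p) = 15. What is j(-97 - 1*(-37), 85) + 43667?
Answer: 167025827/3825 ≈ 43667.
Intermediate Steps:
j(S, r) = (-78 + r)/(15/64 + S) (j(S, r) = (r - 78)/(S + 15/64) = (-78 + r)/(S + 15*(1/64)) = (-78 + r)/(S + 15/64) = (-78 + r)/(15/64 + S))
j(-97 - 1*(-37), 85) + 43667 = 64*(-78 + 85)/(15 + 64*(-97 - 1*(-37))) + 43667 = 64*7/(15 + 64*(-97 + 37)) + 43667 = 64*7/(15 + 64*(-60)) + 43667 = 64*7/(15 - 3840) + 43667 = 64*7/(-3825) + 43667 = 64*(-1/3825)*7 + 43667 = -448/3825 + 43667 = 167025827/3825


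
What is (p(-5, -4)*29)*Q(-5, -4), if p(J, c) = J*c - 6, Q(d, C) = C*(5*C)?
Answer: 32480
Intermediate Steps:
Q(d, C) = 5*C²
p(J, c) = -6 + J*c
(p(-5, -4)*29)*Q(-5, -4) = ((-6 - 5*(-4))*29)*(5*(-4)²) = ((-6 + 20)*29)*(5*16) = (14*29)*80 = 406*80 = 32480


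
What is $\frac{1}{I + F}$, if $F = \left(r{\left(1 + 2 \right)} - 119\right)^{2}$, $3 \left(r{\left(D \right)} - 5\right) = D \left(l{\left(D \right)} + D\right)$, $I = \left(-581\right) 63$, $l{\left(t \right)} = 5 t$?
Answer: $- \frac{1}{27387} \approx -3.6514 \cdot 10^{-5}$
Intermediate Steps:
$I = -36603$
$r{\left(D \right)} = 5 + 2 D^{2}$ ($r{\left(D \right)} = 5 + \frac{D \left(5 D + D\right)}{3} = 5 + \frac{D 6 D}{3} = 5 + \frac{6 D^{2}}{3} = 5 + 2 D^{2}$)
$F = 9216$ ($F = \left(\left(5 + 2 \left(1 + 2\right)^{2}\right) - 119\right)^{2} = \left(\left(5 + 2 \cdot 3^{2}\right) - 119\right)^{2} = \left(\left(5 + 2 \cdot 9\right) - 119\right)^{2} = \left(\left(5 + 18\right) - 119\right)^{2} = \left(23 - 119\right)^{2} = \left(-96\right)^{2} = 9216$)
$\frac{1}{I + F} = \frac{1}{-36603 + 9216} = \frac{1}{-27387} = - \frac{1}{27387}$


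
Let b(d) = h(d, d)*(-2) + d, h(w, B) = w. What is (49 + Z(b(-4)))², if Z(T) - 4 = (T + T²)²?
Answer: 205209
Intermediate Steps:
b(d) = -d (b(d) = d*(-2) + d = -2*d + d = -d)
Z(T) = 4 + (T + T²)²
(49 + Z(b(-4)))² = (49 + (4 + (-1*(-4))²*(1 - 1*(-4))²))² = (49 + (4 + 4²*(1 + 4)²))² = (49 + (4 + 16*5²))² = (49 + (4 + 16*25))² = (49 + (4 + 400))² = (49 + 404)² = 453² = 205209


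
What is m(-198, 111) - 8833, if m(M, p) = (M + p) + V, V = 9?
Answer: -8911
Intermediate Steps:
m(M, p) = 9 + M + p (m(M, p) = (M + p) + 9 = 9 + M + p)
m(-198, 111) - 8833 = (9 - 198 + 111) - 8833 = -78 - 8833 = -8911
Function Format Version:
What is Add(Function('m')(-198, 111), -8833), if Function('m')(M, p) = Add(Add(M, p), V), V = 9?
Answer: -8911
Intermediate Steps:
Function('m')(M, p) = Add(9, M, p) (Function('m')(M, p) = Add(Add(M, p), 9) = Add(9, M, p))
Add(Function('m')(-198, 111), -8833) = Add(Add(9, -198, 111), -8833) = Add(-78, -8833) = -8911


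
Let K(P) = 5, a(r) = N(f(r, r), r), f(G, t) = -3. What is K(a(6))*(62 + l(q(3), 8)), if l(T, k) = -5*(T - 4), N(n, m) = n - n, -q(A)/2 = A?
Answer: 560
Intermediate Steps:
q(A) = -2*A
N(n, m) = 0
a(r) = 0
l(T, k) = 20 - 5*T (l(T, k) = -5*(-4 + T) = 20 - 5*T)
K(a(6))*(62 + l(q(3), 8)) = 5*(62 + (20 - (-10)*3)) = 5*(62 + (20 - 5*(-6))) = 5*(62 + (20 + 30)) = 5*(62 + 50) = 5*112 = 560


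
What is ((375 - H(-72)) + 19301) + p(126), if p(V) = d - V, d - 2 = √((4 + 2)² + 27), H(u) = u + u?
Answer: 19696 + 3*√7 ≈ 19704.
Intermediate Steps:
H(u) = 2*u
d = 2 + 3*√7 (d = 2 + √((4 + 2)² + 27) = 2 + √(6² + 27) = 2 + √(36 + 27) = 2 + √63 = 2 + 3*√7 ≈ 9.9373)
p(V) = 2 - V + 3*√7 (p(V) = (2 + 3*√7) - V = 2 - V + 3*√7)
((375 - H(-72)) + 19301) + p(126) = ((375 - 2*(-72)) + 19301) + (2 - 1*126 + 3*√7) = ((375 - 1*(-144)) + 19301) + (2 - 126 + 3*√7) = ((375 + 144) + 19301) + (-124 + 3*√7) = (519 + 19301) + (-124 + 3*√7) = 19820 + (-124 + 3*√7) = 19696 + 3*√7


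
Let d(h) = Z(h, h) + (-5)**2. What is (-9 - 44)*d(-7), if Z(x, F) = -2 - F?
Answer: -1590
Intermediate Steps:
d(h) = 23 - h (d(h) = (-2 - h) + (-5)**2 = (-2 - h) + 25 = 23 - h)
(-9 - 44)*d(-7) = (-9 - 44)*(23 - 1*(-7)) = -53*(23 + 7) = -53*30 = -1590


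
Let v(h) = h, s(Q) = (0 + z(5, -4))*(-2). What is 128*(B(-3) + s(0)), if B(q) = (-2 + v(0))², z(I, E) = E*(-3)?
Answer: -2560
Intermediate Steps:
z(I, E) = -3*E
s(Q) = -24 (s(Q) = (0 - 3*(-4))*(-2) = (0 + 12)*(-2) = 12*(-2) = -24)
B(q) = 4 (B(q) = (-2 + 0)² = (-2)² = 4)
128*(B(-3) + s(0)) = 128*(4 - 24) = 128*(-20) = -2560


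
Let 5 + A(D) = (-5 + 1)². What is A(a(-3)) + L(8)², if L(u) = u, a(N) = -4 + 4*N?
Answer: 75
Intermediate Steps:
A(D) = 11 (A(D) = -5 + (-5 + 1)² = -5 + (-4)² = -5 + 16 = 11)
A(a(-3)) + L(8)² = 11 + 8² = 11 + 64 = 75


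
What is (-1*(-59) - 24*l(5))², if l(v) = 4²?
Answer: 105625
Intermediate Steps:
l(v) = 16
(-1*(-59) - 24*l(5))² = (-1*(-59) - 24*16)² = (59 - 384)² = (-325)² = 105625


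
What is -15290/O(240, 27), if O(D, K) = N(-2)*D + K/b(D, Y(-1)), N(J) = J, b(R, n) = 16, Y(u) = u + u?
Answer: 244640/7653 ≈ 31.967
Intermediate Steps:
Y(u) = 2*u
O(D, K) = -2*D + K/16
-15290/O(240, 27) = -15290/(-2*240 + (1/16)*27) = -15290/(-480 + 27/16) = -15290/(-7653/16) = -15290*(-16/7653) = 244640/7653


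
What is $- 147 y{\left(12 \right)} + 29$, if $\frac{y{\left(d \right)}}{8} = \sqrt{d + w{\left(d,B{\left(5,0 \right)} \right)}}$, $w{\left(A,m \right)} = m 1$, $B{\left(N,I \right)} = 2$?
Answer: $29 - 1176 \sqrt{14} \approx -4371.2$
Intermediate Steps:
$w{\left(A,m \right)} = m$
$y{\left(d \right)} = 8 \sqrt{2 + d}$ ($y{\left(d \right)} = 8 \sqrt{d + 2} = 8 \sqrt{2 + d}$)
$- 147 y{\left(12 \right)} + 29 = - 147 \cdot 8 \sqrt{2 + 12} + 29 = - 147 \cdot 8 \sqrt{14} + 29 = - 1176 \sqrt{14} + 29 = 29 - 1176 \sqrt{14}$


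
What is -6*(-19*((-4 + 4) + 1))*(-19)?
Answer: -2166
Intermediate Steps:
-6*(-19*((-4 + 4) + 1))*(-19) = -6*(-19*(0 + 1))*(-19) = -6*(-19*1)*(-19) = -(-114)*(-19) = -6*361 = -2166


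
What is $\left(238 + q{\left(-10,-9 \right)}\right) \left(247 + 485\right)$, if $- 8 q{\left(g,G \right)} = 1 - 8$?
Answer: $\frac{349713}{2} \approx 1.7486 \cdot 10^{5}$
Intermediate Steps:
$q{\left(g,G \right)} = \frac{7}{8}$ ($q{\left(g,G \right)} = - \frac{1 - 8}{8} = \left(- \frac{1}{8}\right) \left(-7\right) = \frac{7}{8}$)
$\left(238 + q{\left(-10,-9 \right)}\right) \left(247 + 485\right) = \left(238 + \frac{7}{8}\right) \left(247 + 485\right) = \frac{1911}{8} \cdot 732 = \frac{349713}{2}$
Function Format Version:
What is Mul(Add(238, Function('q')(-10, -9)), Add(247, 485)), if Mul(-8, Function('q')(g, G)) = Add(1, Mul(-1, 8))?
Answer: Rational(349713, 2) ≈ 1.7486e+5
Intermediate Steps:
Function('q')(g, G) = Rational(7, 8) (Function('q')(g, G) = Mul(Rational(-1, 8), Add(1, Mul(-1, 8))) = Mul(Rational(-1, 8), Add(1, -8)) = Mul(Rational(-1, 8), -7) = Rational(7, 8))
Mul(Add(238, Function('q')(-10, -9)), Add(247, 485)) = Mul(Add(238, Rational(7, 8)), Add(247, 485)) = Mul(Rational(1911, 8), 732) = Rational(349713, 2)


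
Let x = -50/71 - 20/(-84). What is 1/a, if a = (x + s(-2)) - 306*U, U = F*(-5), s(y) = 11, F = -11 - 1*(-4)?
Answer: -1491/15952904 ≈ -9.3463e-5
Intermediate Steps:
F = -7 (F = -11 + 4 = -7)
x = -695/1491 (x = -50*1/71 - 20*(-1/84) = -50/71 + 5/21 = -695/1491 ≈ -0.46613)
U = 35 (U = -7*(-5) = 35)
a = -15952904/1491 (a = (-695/1491 + 11) - 306*35 = 15706/1491 - 10710 = -15952904/1491 ≈ -10699.)
1/a = 1/(-15952904/1491) = -1491/15952904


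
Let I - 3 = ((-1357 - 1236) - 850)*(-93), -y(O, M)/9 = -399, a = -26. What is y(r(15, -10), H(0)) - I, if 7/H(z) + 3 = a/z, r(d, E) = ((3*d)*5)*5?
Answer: -316611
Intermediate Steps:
r(d, E) = 75*d (r(d, E) = (15*d)*5 = 75*d)
H(z) = 7/(-3 - 26/z)
y(O, M) = 3591 (y(O, M) = -9*(-399) = 3591)
I = 320202 (I = 3 + ((-1357 - 1236) - 850)*(-93) = 3 + (-2593 - 850)*(-93) = 3 - 3443*(-93) = 3 + 320199 = 320202)
y(r(15, -10), H(0)) - I = 3591 - 1*320202 = 3591 - 320202 = -316611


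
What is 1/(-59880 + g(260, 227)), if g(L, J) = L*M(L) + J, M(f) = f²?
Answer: 1/17516347 ≈ 5.7090e-8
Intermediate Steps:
g(L, J) = J + L³ (g(L, J) = L*L² + J = L³ + J = J + L³)
1/(-59880 + g(260, 227)) = 1/(-59880 + (227 + 260³)) = 1/(-59880 + (227 + 17576000)) = 1/(-59880 + 17576227) = 1/17516347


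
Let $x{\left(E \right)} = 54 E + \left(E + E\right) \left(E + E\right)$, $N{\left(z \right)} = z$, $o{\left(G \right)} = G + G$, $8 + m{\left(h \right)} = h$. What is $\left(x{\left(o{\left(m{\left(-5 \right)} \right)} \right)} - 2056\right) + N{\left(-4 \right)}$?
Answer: $-760$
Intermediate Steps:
$m{\left(h \right)} = -8 + h$
$o{\left(G \right)} = 2 G$
$x{\left(E \right)} = 4 E^{2} + 54 E$ ($x{\left(E \right)} = 54 E + 2 E 2 E = 54 E + 4 E^{2} = 4 E^{2} + 54 E$)
$\left(x{\left(o{\left(m{\left(-5 \right)} \right)} \right)} - 2056\right) + N{\left(-4 \right)} = \left(2 \cdot 2 \left(-8 - 5\right) \left(27 + 2 \cdot 2 \left(-8 - 5\right)\right) - 2056\right) - 4 = \left(2 \cdot 2 \left(-13\right) \left(27 + 2 \cdot 2 \left(-13\right)\right) - 2056\right) - 4 = \left(2 \left(-26\right) \left(27 + 2 \left(-26\right)\right) - 2056\right) - 4 = \left(2 \left(-26\right) \left(27 - 52\right) - 2056\right) - 4 = \left(2 \left(-26\right) \left(-25\right) - 2056\right) - 4 = \left(1300 - 2056\right) - 4 = -756 - 4 = -760$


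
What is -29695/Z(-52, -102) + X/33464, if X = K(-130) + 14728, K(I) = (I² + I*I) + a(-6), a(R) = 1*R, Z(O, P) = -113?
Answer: 499598233/1890716 ≈ 264.24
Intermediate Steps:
a(R) = R
K(I) = -6 + 2*I² (K(I) = (I² + I*I) - 6 = (I² + I²) - 6 = 2*I² - 6 = -6 + 2*I²)
X = 48522 (X = (-6 + 2*(-130)²) + 14728 = (-6 + 2*16900) + 14728 = (-6 + 33800) + 14728 = 33794 + 14728 = 48522)
-29695/Z(-52, -102) + X/33464 = -29695/(-113) + 48522/33464 = -29695*(-1/113) + 48522*(1/33464) = 29695/113 + 24261/16732 = 499598233/1890716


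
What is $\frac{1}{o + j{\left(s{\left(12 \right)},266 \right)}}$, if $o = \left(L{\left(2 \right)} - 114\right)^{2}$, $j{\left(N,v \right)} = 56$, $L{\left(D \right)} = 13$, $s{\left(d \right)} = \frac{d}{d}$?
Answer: $\frac{1}{10257} \approx 9.7494 \cdot 10^{-5}$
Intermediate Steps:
$s{\left(d \right)} = 1$
$o = 10201$ ($o = \left(13 - 114\right)^{2} = \left(-101\right)^{2} = 10201$)
$\frac{1}{o + j{\left(s{\left(12 \right)},266 \right)}} = \frac{1}{10201 + 56} = \frac{1}{10257}$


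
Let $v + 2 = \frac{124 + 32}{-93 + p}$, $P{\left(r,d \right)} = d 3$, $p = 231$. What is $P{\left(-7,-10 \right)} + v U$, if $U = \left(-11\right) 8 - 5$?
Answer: $\frac{1170}{23} \approx 50.87$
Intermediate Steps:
$P{\left(r,d \right)} = 3 d$
$U = -93$ ($U = -88 - 5 = -93$)
$v = - \frac{20}{23}$ ($v = -2 + \frac{124 + 32}{-93 + 231} = -2 + \frac{156}{138} = -2 + 156 \cdot \frac{1}{138} = -2 + \frac{26}{23} = - \frac{20}{23} \approx -0.86957$)
$P{\left(-7,-10 \right)} + v U = 3 \left(-10\right) - - \frac{1860}{23} = -30 + \frac{1860}{23} = \frac{1170}{23}$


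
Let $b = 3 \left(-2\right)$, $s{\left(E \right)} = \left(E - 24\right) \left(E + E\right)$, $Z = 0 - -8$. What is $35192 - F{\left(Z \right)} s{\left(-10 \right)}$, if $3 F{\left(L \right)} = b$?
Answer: $36552$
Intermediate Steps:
$Z = 8$ ($Z = 0 + 8 = 8$)
$s{\left(E \right)} = 2 E \left(-24 + E\right)$ ($s{\left(E \right)} = \left(-24 + E\right) 2 E = 2 E \left(-24 + E\right)$)
$b = -6$
$F{\left(L \right)} = -2$ ($F{\left(L \right)} = \frac{1}{3} \left(-6\right) = -2$)
$35192 - F{\left(Z \right)} s{\left(-10 \right)} = 35192 - - 2 \cdot 2 \left(-10\right) \left(-24 - 10\right) = 35192 - - 2 \cdot 2 \left(-10\right) \left(-34\right) = 35192 - \left(-2\right) 680 = 35192 - -1360 = 35192 + 1360 = 36552$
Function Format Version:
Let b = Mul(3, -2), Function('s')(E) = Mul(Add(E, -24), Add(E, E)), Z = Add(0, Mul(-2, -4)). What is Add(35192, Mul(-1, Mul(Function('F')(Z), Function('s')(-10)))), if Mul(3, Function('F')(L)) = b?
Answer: 36552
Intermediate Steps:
Z = 8 (Z = Add(0, 8) = 8)
Function('s')(E) = Mul(2, E, Add(-24, E)) (Function('s')(E) = Mul(Add(-24, E), Mul(2, E)) = Mul(2, E, Add(-24, E)))
b = -6
Function('F')(L) = -2 (Function('F')(L) = Mul(Rational(1, 3), -6) = -2)
Add(35192, Mul(-1, Mul(Function('F')(Z), Function('s')(-10)))) = Add(35192, Mul(-1, Mul(-2, Mul(2, -10, Add(-24, -10))))) = Add(35192, Mul(-1, Mul(-2, Mul(2, -10, -34)))) = Add(35192, Mul(-1, Mul(-2, 680))) = Add(35192, Mul(-1, -1360)) = Add(35192, 1360) = 36552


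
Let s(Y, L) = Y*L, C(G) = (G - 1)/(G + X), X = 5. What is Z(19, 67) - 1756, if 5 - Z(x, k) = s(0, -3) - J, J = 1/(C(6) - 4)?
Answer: -68300/39 ≈ -1751.3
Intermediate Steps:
C(G) = (-1 + G)/(5 + G) (C(G) = (G - 1)/(G + 5) = (-1 + G)/(5 + G))
s(Y, L) = L*Y
J = -11/39 (J = 1/((-1 + 6)/(5 + 6) - 4) = 1/(5/11 - 4) = 1/(-39/11) = -11/39 ≈ -0.28205)
Z(x, k) = 184/39 (Z(x, k) = 5 - (-3*0 - 1*(-11/39)) = 5 - (0 + 11/39) = 5 - 1*11/39 = 5 - 11/39 = 184/39)
Z(19, 67) - 1756 = 184/39 - 1756 = -68300/39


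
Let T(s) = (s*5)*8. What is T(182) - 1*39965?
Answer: -32685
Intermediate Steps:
T(s) = 40*s (T(s) = (5*s)*8 = 40*s)
T(182) - 1*39965 = 40*182 - 1*39965 = 7280 - 39965 = -32685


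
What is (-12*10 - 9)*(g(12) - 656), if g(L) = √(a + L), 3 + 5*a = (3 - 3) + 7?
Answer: 84624 - 1032*√5/5 ≈ 84163.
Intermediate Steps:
a = ⅘ (a = -⅗ + ((3 - 3) + 7)/5 = -⅗ + (0 + 7)/5 = -⅗ + (⅕)*7 = -⅗ + 7/5 = ⅘ ≈ 0.80000)
g(L) = √(⅘ + L)
(-12*10 - 9)*(g(12) - 656) = (-12*10 - 9)*(√(20 + 25*12)/5 - 656) = (-120 - 9)*(√(20 + 300)/5 - 656) = -129*(√320/5 - 656) = -129*((8*√5)/5 - 656) = -129*(8*√5/5 - 656) = -129*(-656 + 8*√5/5) = 84624 - 1032*√5/5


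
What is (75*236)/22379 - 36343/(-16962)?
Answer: 1113547397/379592598 ≈ 2.9335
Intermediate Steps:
(75*236)/22379 - 36343/(-16962) = 17700*(1/22379) - 36343*(-1/16962) = 17700/22379 + 36343/16962 = 1113547397/379592598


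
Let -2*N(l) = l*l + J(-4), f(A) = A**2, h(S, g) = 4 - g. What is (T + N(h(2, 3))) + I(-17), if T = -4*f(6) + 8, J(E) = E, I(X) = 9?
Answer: -251/2 ≈ -125.50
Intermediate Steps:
N(l) = 2 - l**2/2 (N(l) = -(l*l - 4)/2 = -(l**2 - 4)/2 = -(-4 + l**2)/2 = 2 - l**2/2)
T = -136 (T = -4*6**2 + 8 = -4*36 + 8 = -144 + 8 = -136)
(T + N(h(2, 3))) + I(-17) = (-136 + (2 - (4 - 1*3)**2/2)) + 9 = (-136 + (2 - (4 - 3)**2/2)) + 9 = (-136 + (2 - 1/2*1**2)) + 9 = (-136 + (2 - 1/2*1)) + 9 = (-136 + (2 - 1/2)) + 9 = (-136 + 3/2) + 9 = -269/2 + 9 = -251/2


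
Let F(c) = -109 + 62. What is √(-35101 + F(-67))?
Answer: 2*I*√8787 ≈ 187.48*I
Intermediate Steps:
F(c) = -47
√(-35101 + F(-67)) = √(-35101 - 47) = √(-35148) = 2*I*√8787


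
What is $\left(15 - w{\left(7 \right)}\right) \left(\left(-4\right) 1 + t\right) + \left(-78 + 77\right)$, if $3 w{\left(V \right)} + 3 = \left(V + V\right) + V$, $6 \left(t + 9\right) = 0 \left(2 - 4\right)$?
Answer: $-118$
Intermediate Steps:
$t = -9$ ($t = -9 + \frac{0 \left(2 - 4\right)}{6} = -9 + \frac{0 \left(-2\right)}{6} = -9 + \frac{1}{6} \cdot 0 = -9 + 0 = -9$)
$w{\left(V \right)} = -1 + V$ ($w{\left(V \right)} = -1 + \frac{\left(V + V\right) + V}{3} = -1 + \frac{2 V + V}{3} = -1 + \frac{3 V}{3} = -1 + V$)
$\left(15 - w{\left(7 \right)}\right) \left(\left(-4\right) 1 + t\right) + \left(-78 + 77\right) = \left(15 - \left(-1 + 7\right)\right) \left(\left(-4\right) 1 - 9\right) + \left(-78 + 77\right) = \left(15 - 6\right) \left(-4 - 9\right) - 1 = \left(15 - 6\right) \left(-13\right) - 1 = 9 \left(-13\right) - 1 = -117 - 1 = -118$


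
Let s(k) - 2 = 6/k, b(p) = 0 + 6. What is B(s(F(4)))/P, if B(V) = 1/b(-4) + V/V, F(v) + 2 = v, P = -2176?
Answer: -7/13056 ≈ -0.00053615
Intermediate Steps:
b(p) = 6
F(v) = -2 + v
s(k) = 2 + 6/k
B(V) = 7/6 (B(V) = 1/6 + V/V = 1*(⅙) + 1 = ⅙ + 1 = 7/6)
B(s(F(4)))/P = (7/6)/(-2176) = (7/6)*(-1/2176) = -7/13056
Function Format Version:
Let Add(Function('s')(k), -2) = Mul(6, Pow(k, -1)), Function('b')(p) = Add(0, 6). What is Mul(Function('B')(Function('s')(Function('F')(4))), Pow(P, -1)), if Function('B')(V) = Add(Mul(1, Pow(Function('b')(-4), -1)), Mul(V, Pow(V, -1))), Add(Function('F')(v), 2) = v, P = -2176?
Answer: Rational(-7, 13056) ≈ -0.00053615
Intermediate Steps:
Function('b')(p) = 6
Function('F')(v) = Add(-2, v)
Function('s')(k) = Add(2, Mul(6, Pow(k, -1)))
Function('B')(V) = Rational(7, 6) (Function('B')(V) = Add(Mul(1, Pow(6, -1)), Mul(V, Pow(V, -1))) = Add(Mul(1, Rational(1, 6)), 1) = Add(Rational(1, 6), 1) = Rational(7, 6))
Mul(Function('B')(Function('s')(Function('F')(4))), Pow(P, -1)) = Mul(Rational(7, 6), Pow(-2176, -1)) = Mul(Rational(7, 6), Rational(-1, 2176)) = Rational(-7, 13056)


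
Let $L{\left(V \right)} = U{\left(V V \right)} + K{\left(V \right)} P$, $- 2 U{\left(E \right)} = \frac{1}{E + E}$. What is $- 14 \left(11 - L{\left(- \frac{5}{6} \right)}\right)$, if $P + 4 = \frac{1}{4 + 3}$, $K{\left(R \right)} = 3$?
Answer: $- \frac{8026}{25} \approx -321.04$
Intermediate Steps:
$U{\left(E \right)} = - \frac{1}{4 E}$ ($U{\left(E \right)} = - \frac{1}{2 \left(E + E\right)} = - \frac{1}{2 \cdot 2 E} = - \frac{\frac{1}{2} \frac{1}{E}}{2} = - \frac{1}{4 E}$)
$P = - \frac{27}{7}$ ($P = -4 + \frac{1}{4 + 3} = -4 + \frac{1}{7} = - \frac{27}{7} \approx -3.8571$)
$L{\left(V \right)} = - \frac{81}{7} - \frac{1}{4 V^{2}}$ ($L{\left(V \right)} = - \frac{1}{4 V V} + 3 \left(- \frac{27}{7}\right) = - \frac{1}{4 V^{2}} - \frac{81}{7} = - \frac{81}{7} - \frac{1}{4 V^{2}}$)
$- 14 \left(11 - L{\left(- \frac{5}{6} \right)}\right) = - 14 \left(11 - \left(- \frac{81}{7} - \frac{1}{4 \cdot \frac{25}{36}}\right)\right) = - 14 \left(11 - \left(- \frac{81}{7} - \frac{9}{25}\right)\right) = - 14 \left(11 - - \frac{2088}{175}\right) = - 14 \left(11 + \frac{2088}{175}\right) = \left(-14\right) \frac{4013}{175} = - \frac{8026}{25}$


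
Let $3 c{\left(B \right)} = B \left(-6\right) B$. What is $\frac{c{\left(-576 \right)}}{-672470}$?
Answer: $\frac{331776}{336235} \approx 0.98674$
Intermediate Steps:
$c{\left(B \right)} = - 2 B^{2}$ ($c{\left(B \right)} = \frac{B \left(-6\right) B}{3} = \frac{- 6 B B}{3} = \frac{\left(-6\right) B^{2}}{3} = - 2 B^{2}$)
$\frac{c{\left(-576 \right)}}{-672470} = \frac{\left(-2\right) \left(-576\right)^{2}}{-672470} = \left(-2\right) 331776 \left(- \frac{1}{672470}\right) = \left(-663552\right) \left(- \frac{1}{672470}\right) = \frac{331776}{336235}$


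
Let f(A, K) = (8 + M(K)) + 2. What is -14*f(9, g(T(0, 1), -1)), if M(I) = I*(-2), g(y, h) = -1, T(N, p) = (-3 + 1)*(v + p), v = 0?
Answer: -168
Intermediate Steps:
T(N, p) = -2*p (T(N, p) = (-3 + 1)*(0 + p) = -2*p)
M(I) = -2*I
f(A, K) = 10 - 2*K (f(A, K) = (8 - 2*K) + 2 = 10 - 2*K)
-14*f(9, g(T(0, 1), -1)) = -14*(10 - 2*(-1)) = -14*(10 + 2) = -14*12 = -168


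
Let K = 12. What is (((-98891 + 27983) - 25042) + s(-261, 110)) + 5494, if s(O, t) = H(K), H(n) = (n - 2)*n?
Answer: -90336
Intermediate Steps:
H(n) = n*(-2 + n) (H(n) = (-2 + n)*n = n*(-2 + n))
s(O, t) = 120 (s(O, t) = 12*(-2 + 12) = 12*10 = 120)
(((-98891 + 27983) - 25042) + s(-261, 110)) + 5494 = (((-98891 + 27983) - 25042) + 120) + 5494 = ((-70908 - 25042) + 120) + 5494 = (-95950 + 120) + 5494 = -95830 + 5494 = -90336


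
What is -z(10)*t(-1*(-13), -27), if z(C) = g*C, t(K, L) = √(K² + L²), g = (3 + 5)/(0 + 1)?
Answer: -80*√898 ≈ -2397.3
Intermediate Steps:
g = 8 (g = 8/1 = 8*1 = 8)
z(C) = 8*C
-z(10)*t(-1*(-13), -27) = -8*10*√((-1*(-13))² + (-27)²) = -80*√(13² + 729) = -80*√(169 + 729) = -80*√898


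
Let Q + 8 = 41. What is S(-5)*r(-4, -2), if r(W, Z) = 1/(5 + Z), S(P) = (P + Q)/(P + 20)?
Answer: 28/45 ≈ 0.62222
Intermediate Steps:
Q = 33 (Q = -8 + 41 = 33)
S(P) = (33 + P)/(20 + P) (S(P) = (P + 33)/(P + 20) = (33 + P)/(20 + P))
S(-5)*r(-4, -2) = ((33 - 5)/(20 - 5))/(5 - 2) = (28/15)/3 = ((1/15)*28)*(1/3) = (28/15)*(1/3) = 28/45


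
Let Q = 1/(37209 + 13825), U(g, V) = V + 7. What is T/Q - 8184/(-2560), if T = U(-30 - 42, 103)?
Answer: 1796397823/320 ≈ 5.6137e+6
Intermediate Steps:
U(g, V) = 7 + V
T = 110 (T = 7 + 103 = 110)
Q = 1/51034 ≈ 1.9595e-5
T/Q - 8184/(-2560) = 110/(1/51034) - 8184/(-2560) = 110*51034 - 8184*(-1/2560) = 5613740 + 1023/320 = 1796397823/320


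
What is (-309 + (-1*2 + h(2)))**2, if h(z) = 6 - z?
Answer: 94249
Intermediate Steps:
(-309 + (-1*2 + h(2)))**2 = (-309 + (-1*2 + (6 - 1*2)))**2 = (-309 + (-2 + (6 - 2)))**2 = (-309 + (-2 + 4))**2 = (-309 + 2)**2 = (-307)**2 = 94249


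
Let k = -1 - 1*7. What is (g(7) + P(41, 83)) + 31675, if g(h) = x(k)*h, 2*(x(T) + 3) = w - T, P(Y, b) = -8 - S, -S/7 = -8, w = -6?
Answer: 31597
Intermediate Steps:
S = 56 (S = -7*(-8) = 56)
k = -8 (k = -1 - 7 = -8)
P(Y, b) = -64 (P(Y, b) = -8 - 1*56 = -8 - 56 = -64)
x(T) = -6 - T/2 (x(T) = -3 + (-6 - T)/2 = -3 + (-3 - T/2) = -6 - T/2)
g(h) = -2*h (g(h) = (-6 - 1/2*(-8))*h = (-6 + 4)*h = -2*h)
(g(7) + P(41, 83)) + 31675 = (-2*7 - 64) + 31675 = (-14 - 64) + 31675 = -78 + 31675 = 31597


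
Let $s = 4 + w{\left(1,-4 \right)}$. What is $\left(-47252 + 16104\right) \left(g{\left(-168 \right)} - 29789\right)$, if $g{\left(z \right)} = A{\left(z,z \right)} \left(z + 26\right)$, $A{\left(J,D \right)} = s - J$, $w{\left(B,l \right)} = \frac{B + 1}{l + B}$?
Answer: $\frac{5057033540}{3} \approx 1.6857 \cdot 10^{9}$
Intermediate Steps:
$w{\left(B,l \right)} = \frac{1 + B}{B + l}$
$s = \frac{10}{3}$ ($s = 4 + \frac{1 + 1}{1 - 4} = 4 + \frac{1}{-3} \cdot 2 = 4 - \frac{2}{3} = \frac{10}{3} \approx 3.3333$)
$A{\left(J,D \right)} = \frac{10}{3} - J$
$g{\left(z \right)} = \left(26 + z\right) \left(\frac{10}{3} - z\right)$ ($g{\left(z \right)} = \left(\frac{10}{3} - z\right) \left(z + 26\right) = \left(\frac{10}{3} - z\right) \left(26 + z\right) = \left(26 + z\right) \left(\frac{10}{3} - z\right)$)
$\left(-47252 + 16104\right) \left(g{\left(-168 \right)} - 29789\right) = \left(-47252 + 16104\right) \left(\frac{\left(10 - -504\right) \left(26 - 168\right)}{3} - 29789\right) = - 31148 \left(\frac{1}{3} \left(10 + 504\right) \left(-142\right) - 29789\right) = - 31148 \left(\frac{1}{3} \cdot 514 \left(-142\right) - 29789\right) = - 31148 \left(- \frac{72988}{3} - 29789\right) = \left(-31148\right) \left(- \frac{162355}{3}\right) = \frac{5057033540}{3}$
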